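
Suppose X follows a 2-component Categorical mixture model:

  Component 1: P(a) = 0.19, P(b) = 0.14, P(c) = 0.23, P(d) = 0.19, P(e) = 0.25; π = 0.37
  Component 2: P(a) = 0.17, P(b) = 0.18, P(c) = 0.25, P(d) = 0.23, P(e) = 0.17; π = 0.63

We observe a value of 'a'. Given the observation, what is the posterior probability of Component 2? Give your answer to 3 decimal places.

By Bayes' theorem, P(k | x) = π_k f_k(x) / Σ_j π_j f_j(x).
Evaluate each component's likelihood at the observed value:
  f_1 = P(a | comp) = 0.19
  f_2 = P(a | comp) = 0.17
Unnormalised posteriors:
  π_1·f_1 = 0.37 × 0.19 = 0.0703
  π_2·f_2 = 0.63 × 0.17 = 0.1071
Marginal: 0.0703 + 0.1071 = 0.1774
P(Component 2 | the observation) = 0.1071 / 0.1774 ≈ 0.604

0.604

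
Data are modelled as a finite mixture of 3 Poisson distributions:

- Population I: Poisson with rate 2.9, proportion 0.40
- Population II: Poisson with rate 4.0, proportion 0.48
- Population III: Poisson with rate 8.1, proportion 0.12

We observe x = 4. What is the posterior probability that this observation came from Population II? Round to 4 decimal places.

The responsibility of component k is π_k f_k(x) divided by Σ_j π_j f_j(x).
Poisson probabilities:
  f_I = e^(−2.9)·2.9^4/4! = 0.162154
  f_II = e^(−4.0)·4.0^4/4! = 0.195367
  f_III = e^(−8.1)·8.1^4/4! = 0.0544432
Prior × likelihood for each component:
  π_I·f_I = 0.40 × 0.162154 = 0.0648615
  π_II·f_II = 0.48 × 0.195367 = 0.0937761
  π_III·f_III = 0.12 × 0.0544432 = 0.00653318
Evidence: 0.0648615 + 0.0937761 + 0.00653318 = 0.165171
Responsibility of Population II: 0.0937761 / 0.165171 ≈ 0.5678

0.5678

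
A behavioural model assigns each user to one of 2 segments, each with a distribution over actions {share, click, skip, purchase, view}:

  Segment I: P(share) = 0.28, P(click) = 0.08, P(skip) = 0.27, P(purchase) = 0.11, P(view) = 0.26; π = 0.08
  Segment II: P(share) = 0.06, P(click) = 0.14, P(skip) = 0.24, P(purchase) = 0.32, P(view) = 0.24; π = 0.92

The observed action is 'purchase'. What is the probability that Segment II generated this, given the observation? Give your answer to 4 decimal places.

The responsibility of component k is π_k f_k(x) divided by Σ_j π_j f_j(x).
Component likelihoods at x = 'purchase':
  L_I = 0.11
  L_II = 0.32
Multiply by the mixture weights:
  π_I·L_I = 0.08 × 0.11 = 0.0088
  π_II·L_II = 0.92 × 0.32 = 0.2944
Evidence: 0.0088 + 0.2944 = 0.3032
P(Segment II | data) = 0.2944 / 0.3032 ≈ 0.9710

0.9710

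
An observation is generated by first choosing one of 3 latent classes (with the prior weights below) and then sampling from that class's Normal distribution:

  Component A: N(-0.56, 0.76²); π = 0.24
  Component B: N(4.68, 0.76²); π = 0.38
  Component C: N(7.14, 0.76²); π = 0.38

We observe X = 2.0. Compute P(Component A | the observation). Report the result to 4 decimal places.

0.5212

Posterior ∝ prior × likelihood, so P(k | x) ∝ π_k f_k(x); normalise over all components.
Normal densities:
  f_A = (1/(0.76·√(2π)))·exp(−(2.0−-0.56)²/(2·0.76²)) = 0.524924·exp(-5.67313) = 0.00180421
  f_B = (1/(0.76·√(2π)))·exp(−(2.0−4.68)²/(2·0.76²)) = 0.524924·exp(-6.21745) = 0.00104687
  f_C = (1/(0.76·√(2π)))·exp(−(2.0−7.14)²/(2·0.76²)) = 0.524924·exp(-22.87015) = 6.1336e-11
Weight by the priors:
  π_A·f_A = 0.24 × 0.00180421 = 0.000433011
  π_B·f_B = 0.38 × 0.00104687 = 0.00039781
  π_C·f_C = 0.38 × 6.1336e-11 = 2.33077e-11
Normaliser: 0.000433011 + 0.00039781 + 2.33077e-11 = 0.00083082
Responsibility of Component A: 0.000433011 / 0.00083082 ≈ 0.5212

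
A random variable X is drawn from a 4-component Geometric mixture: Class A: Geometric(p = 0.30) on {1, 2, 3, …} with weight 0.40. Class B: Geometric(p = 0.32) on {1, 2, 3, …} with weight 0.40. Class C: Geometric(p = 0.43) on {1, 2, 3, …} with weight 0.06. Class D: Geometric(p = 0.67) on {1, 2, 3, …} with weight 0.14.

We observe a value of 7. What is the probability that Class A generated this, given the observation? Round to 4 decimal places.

By Bayes' theorem, P(k | x) = π_k f_k(x) / Σ_j π_j f_j(x).
Component likelihoods at x = 7:
  f_A = 0.30·(1−0.30)^6 = 0.30·0.117649 = 0.0352947
  f_B = 0.32·(1−0.32)^6 = 0.32·0.0988675 = 0.0316376
  f_C = 0.43·(1−0.43)^6 = 0.43·0.0342964 = 0.0147475
  f_D = 0.67·(1−0.67)^6 = 0.67·0.00129147 = 0.000865284
Multiply by the mixture weights:
  π_A·f_A = 0.40 × 0.0352947 = 0.0141179
  π_B·f_B = 0.40 × 0.0316376 = 0.012655
  π_C·f_C = 0.06 × 0.0147475 = 0.000884848
  π_D·f_D = 0.14 × 0.000865284 = 0.00012114
Normaliser: 0.0141179 + 0.012655 + 0.000884848 + 0.00012114 = 0.0277789
Responsibility of Class A: 0.0141179 / 0.0277789 ≈ 0.5082

0.5082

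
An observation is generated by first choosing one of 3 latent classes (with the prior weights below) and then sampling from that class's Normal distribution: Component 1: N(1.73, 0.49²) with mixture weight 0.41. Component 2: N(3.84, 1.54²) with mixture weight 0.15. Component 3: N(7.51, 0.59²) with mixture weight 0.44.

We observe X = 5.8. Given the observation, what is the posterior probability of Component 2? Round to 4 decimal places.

Apply Bayes' rule: the posterior for each component is proportional to its prior times its likelihood at x.
Component likelihoods at x = 5.8:
  f_1 = 8.49891e-16
  f_2 = 0.115252
  f_3 = 0.0101387
Multiply by the mixture weights:
  w_1·f_1 = 0.41 × 8.49891e-16 = 3.48455e-16
  w_2·f_2 = 0.15 × 0.115252 = 0.0172877
  w_3·f_3 = 0.44 × 0.0101387 = 0.00446104
Normaliser: 3.48455e-16 + 0.0172877 + 0.00446104 = 0.0217488
P(Component 2 | the observation) = 0.0172877 / 0.0217488 ≈ 0.7949

0.7949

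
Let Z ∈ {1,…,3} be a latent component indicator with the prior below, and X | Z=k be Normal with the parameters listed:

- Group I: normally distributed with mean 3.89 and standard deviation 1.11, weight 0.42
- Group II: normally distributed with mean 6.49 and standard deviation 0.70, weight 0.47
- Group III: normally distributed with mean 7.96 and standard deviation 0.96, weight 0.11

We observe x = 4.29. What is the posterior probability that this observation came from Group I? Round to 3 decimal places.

0.986

P(component k | x) = w_k·f_k(x) / marginal(x), where marginal(x) = Σ_j w_j·f_j(x).
Evaluate each component's likelihood at the observed value:
  p_I = 0.336813
  p_II = 0.00408253
  p_III = 0.000278676
Weight by the priors:
  w_I·p_I = 0.42 × 0.336813 = 0.141461
  w_II·p_II = 0.47 × 0.00408253 = 0.00191879
  w_III·p_III = 0.11 × 0.000278676 = 3.06543e-05
Marginal: 0.141461 + 0.00191879 + 3.06543e-05 = 0.143411
P(Group I | 4.29) = 0.141461 / 0.143411 ≈ 0.986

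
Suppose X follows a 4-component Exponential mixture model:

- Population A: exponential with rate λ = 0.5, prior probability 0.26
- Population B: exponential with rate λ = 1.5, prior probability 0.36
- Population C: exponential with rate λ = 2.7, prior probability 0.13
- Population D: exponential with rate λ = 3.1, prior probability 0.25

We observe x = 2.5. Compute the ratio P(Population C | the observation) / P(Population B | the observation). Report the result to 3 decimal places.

Posterior odds = (π_i f_i(x)) / (π_j f_j(x)); the normalising sum cancels.
Evaluate each component's likelihood at the observed value:
  p_A = 0.5·e^(−0.5·2.5) = 0.5·e^(−1.2500) = 0.143252
  p_B = 1.5·e^(−1.5·2.5) = 1.5·e^(−3.7500) = 0.0352766
  p_C = 2.7·e^(−2.7·2.5) = 2.7·e^(−6.7500) = 0.00316137
  p_D = 3.1·e^(−3.1·2.5) = 3.1·e^(−7.7500) = 0.0013353
Posterior odds = (π_C·p_C) / (π_B·p_B) = (0.13·0.00316137) / (0.36·0.0352766) = 0.000410979 / 0.0126996 ≈ 0.032

0.032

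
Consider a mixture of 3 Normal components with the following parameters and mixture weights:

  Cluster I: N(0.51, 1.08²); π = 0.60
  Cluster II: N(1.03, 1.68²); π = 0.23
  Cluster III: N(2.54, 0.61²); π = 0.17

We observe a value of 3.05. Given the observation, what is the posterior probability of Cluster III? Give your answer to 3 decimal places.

0.660

Posterior ∝ prior × likelihood, so P(k | x) ∝ w_k f_k(x); normalise over all components.
Normal densities:
  f_I = (1/(1.08·√(2π)))·exp(−(3.05−0.51)²/(2·1.08²)) = 0.369391·exp(-2.76560) = 0.0232488
  f_II = (1/(1.68·√(2π)))·exp(−(3.05−1.03)²/(2·1.68²)) = 0.237466·exp(-0.72286) = 0.115257
  f_III = (1/(0.61·√(2π)))·exp(−(3.05−2.54)²/(2·0.61²)) = 0.654004·exp(-0.34950) = 0.461098
Prior × likelihood for each component:
  w_I·f_I = 0.60 × 0.0232488 = 0.0139493
  w_II·f_II = 0.23 × 0.115257 = 0.0265091
  w_III·f_III = 0.17 × 0.461098 = 0.0783866
Normaliser: 0.0139493 + 0.0265091 + 0.0783866 = 0.118845
P(Cluster III | 3.05) ≈ 0.660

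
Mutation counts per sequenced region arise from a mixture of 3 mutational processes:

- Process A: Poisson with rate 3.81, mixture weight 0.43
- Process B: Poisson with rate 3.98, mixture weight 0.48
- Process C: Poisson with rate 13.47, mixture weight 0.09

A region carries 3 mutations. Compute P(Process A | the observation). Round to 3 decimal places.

0.482

By Bayes' theorem, P(k | x) = P(Z=k) f_k(x) / Σ_j P(Z=j) f_j(x).
Component likelihoods at x = 3 mutations:
  f_A = e^(−3.81)·3.81^3/3! = 0.204156
  f_B = e^(−3.98)·3.98^3/3! = 0.196339
  f_C = e^(−13.47)·13.47^3/3! = 0.000575446
Multiply by the mixture weights:
  P(Z=A)·f_A = 0.43 × 0.204156 = 0.087787
  P(Z=B)·f_B = 0.48 × 0.196339 = 0.0942426
  P(Z=C)·f_C = 0.09 × 0.000575446 = 5.17902e-05
Denominator: 0.087787 + 0.0942426 + 5.17902e-05 = 0.182081
Responsibility of Process A: 0.087787 / 0.182081 ≈ 0.482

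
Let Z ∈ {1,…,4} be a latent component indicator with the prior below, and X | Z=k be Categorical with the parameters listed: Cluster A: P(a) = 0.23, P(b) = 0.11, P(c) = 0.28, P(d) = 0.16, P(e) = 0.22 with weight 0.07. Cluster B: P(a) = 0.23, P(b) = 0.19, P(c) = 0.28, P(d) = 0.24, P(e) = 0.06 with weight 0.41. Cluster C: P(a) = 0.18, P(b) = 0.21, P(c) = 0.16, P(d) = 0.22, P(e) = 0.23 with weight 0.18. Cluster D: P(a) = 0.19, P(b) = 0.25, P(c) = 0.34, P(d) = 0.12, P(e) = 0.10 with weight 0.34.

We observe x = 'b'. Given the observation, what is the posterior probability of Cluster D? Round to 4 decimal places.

0.4079

By Bayes' theorem, P(k | x) = P(Z=k) f_k(x) / Σ_j P(Z=j) f_j(x).
Evaluate each component's likelihood at the observed value:
  L_A = P(b | comp) = 0.11
  L_B = P(b | comp) = 0.19
  L_C = P(b | comp) = 0.21
  L_D = P(b | comp) = 0.25
Weight by the priors:
  P(Z=A)·L_A = 0.07 × 0.11 = 0.0077
  P(Z=B)·L_B = 0.41 × 0.19 = 0.0779
  P(Z=C)·L_C = 0.18 × 0.21 = 0.0378
  P(Z=D)·L_D = 0.34 × 0.25 = 0.085
Normaliser: 0.0077 + 0.0779 + 0.0378 + 0.085 = 0.2084
Responsibility of Cluster D: 0.085 / 0.2084 ≈ 0.4079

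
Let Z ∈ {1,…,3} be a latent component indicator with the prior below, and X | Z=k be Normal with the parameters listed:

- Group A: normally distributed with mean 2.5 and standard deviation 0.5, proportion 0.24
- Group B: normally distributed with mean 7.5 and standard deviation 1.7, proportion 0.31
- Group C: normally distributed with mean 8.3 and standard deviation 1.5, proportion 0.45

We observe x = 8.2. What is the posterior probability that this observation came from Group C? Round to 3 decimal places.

P(component k | x) = P(Z=k)·f_k(x) / marginal(x), where marginal(x) = Σ_j P(Z=j)·f_j(x).
Normal densities:
  f_A = (1/(0.5·√(2π)))·exp(−(8.2−2.5)²/(2·0.5²)) = 0.797885·exp(-64.98000) = 4.80269e-29
  f_B = (1/(1.7·√(2π)))·exp(−(8.2−7.5)²/(2·1.7²)) = 0.234672·exp(-0.08478) = 0.215598
  f_C = (1/(1.5·√(2π)))·exp(−(8.2−8.3)²/(2·1.5²)) = 0.265962·exp(-0.00222) = 0.265371
Prior × likelihood for each component:
  P(Z=A)·f_A = 0.24 × 4.80269e-29 = 1.15265e-29
  P(Z=B)·f_B = 0.31 × 0.215598 = 0.0668352
  P(Z=C)·f_C = 0.45 × 0.265371 = 0.119417
Evidence: 1.15265e-29 + 0.0668352 + 0.119417 = 0.186252
Responsibility of Group C: 0.119417 / 0.186252 ≈ 0.641

0.641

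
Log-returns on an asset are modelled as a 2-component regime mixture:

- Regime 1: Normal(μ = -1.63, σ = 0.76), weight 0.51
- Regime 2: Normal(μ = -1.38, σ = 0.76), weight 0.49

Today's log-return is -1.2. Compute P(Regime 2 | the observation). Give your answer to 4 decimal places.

P(component k | x) = P(Z=k)·f_k(x) / marginal(x), where marginal(x) = Σ_j P(Z=j)·f_j(x).
Normal densities:
  f_1 = (1/(0.76·√(2π)))·exp(−(-1.2−-1.63)²/(2·0.76²)) = 0.524924·exp(-0.16006) = 0.447284
  f_2 = (1/(0.76·√(2π)))·exp(−(-1.2−-1.38)²/(2·0.76²)) = 0.524924·exp(-0.02805) = 0.510406
Unnormalised posteriors:
  P(Z=1)·f_1 = 0.51 × 0.447284 = 0.228115
  P(Z=2)·f_2 = 0.49 × 0.510406 = 0.250099
Normaliser: 0.228115 + 0.250099 = 0.478214
So the posterior for Regime 2 is 0.250099 / 0.478214 ≈ 0.5230.

0.5230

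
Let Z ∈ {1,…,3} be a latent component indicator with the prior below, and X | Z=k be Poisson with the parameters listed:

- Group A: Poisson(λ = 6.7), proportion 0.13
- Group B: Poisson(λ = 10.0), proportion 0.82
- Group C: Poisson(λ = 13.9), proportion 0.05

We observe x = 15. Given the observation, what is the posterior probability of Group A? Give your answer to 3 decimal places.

The responsibility of component k is π_k f_k(x) divided by Σ_j π_j f_j(x).
Evaluate each component's likelihood at the observed value:
  f_A = e^(−6.7)·6.7^15/15! = 0.00231659
  f_B = e^(−10.0)·10.0^15/15! = 0.0347181
  f_C = e^(−13.9)·13.9^15/15! = 0.0981814
Multiply by the mixture weights:
  π_A·f_A = 0.13 × 0.00231659 = 0.000301157
  π_B·f_B = 0.82 × 0.0347181 = 0.0284688
  π_C·f_C = 0.05 × 0.0981814 = 0.00490907
Evidence: 0.000301157 + 0.0284688 + 0.00490907 = 0.033679
P(Group A | x) = 0.000301157 / 0.033679 ≈ 0.009

0.009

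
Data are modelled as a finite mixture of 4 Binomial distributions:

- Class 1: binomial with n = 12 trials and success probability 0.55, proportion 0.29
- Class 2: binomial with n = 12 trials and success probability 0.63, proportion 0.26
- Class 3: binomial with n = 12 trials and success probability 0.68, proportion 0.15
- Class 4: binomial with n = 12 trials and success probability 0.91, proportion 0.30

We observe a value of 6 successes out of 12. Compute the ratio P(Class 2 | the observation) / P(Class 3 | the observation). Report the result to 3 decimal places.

2.619

Only the two components matter; the odds are (P(Z=i) f_i(x)) / (P(Z=j) f_j(x)).
Component likelihoods at x = 6 successes out of 12:
  f_1 = 0.212385
  f_2 = 0.148226
  f_3 = 0.0980901
  f_4 = 0.000278853
Posterior odds = (P(Z=2)·f_2) / (P(Z=3)·f_3) = (0.26·0.148226) / (0.15·0.0980901) = 0.0385389 / 0.0147135 ≈ 2.619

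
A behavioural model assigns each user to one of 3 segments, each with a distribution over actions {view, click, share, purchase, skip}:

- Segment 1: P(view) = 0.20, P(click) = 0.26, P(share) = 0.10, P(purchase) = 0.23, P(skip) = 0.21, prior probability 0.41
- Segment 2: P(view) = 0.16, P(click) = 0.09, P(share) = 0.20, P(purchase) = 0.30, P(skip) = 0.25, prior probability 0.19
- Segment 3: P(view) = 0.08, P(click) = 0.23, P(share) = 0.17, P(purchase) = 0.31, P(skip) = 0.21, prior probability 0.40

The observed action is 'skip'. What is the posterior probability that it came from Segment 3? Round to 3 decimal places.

Apply Bayes' rule: the posterior for each component is proportional to its prior times its likelihood at x.
Categorical probabilities:
  p_1 = 0.21
  p_2 = 0.25
  p_3 = 0.21
Unnormalised posteriors:
  π_1·p_1 = 0.41 × 0.21 = 0.0861
  π_2·p_2 = 0.19 × 0.25 = 0.0475
  π_3·p_3 = 0.40 × 0.21 = 0.084
Marginal: 0.0861 + 0.0475 + 0.084 = 0.2176
P(Segment 3 | x) ≈ 0.386

0.386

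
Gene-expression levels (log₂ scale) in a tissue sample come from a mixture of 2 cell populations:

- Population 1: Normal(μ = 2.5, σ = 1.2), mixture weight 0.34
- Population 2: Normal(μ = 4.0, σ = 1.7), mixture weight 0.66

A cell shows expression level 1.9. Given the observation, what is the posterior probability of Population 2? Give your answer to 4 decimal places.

0.4199

Apply Bayes' rule: the posterior for each component is proportional to its prior times its likelihood at x.
Evaluate each component's likelihood at the observed value:
  p_1 = (1/(1.2·√(2π)))·exp(−(1.9−2.5)²/(2·1.2²)) = 0.332452·exp(-0.12500) = 0.293388
  p_2 = (1/(1.7·√(2π)))·exp(−(1.9−4.0)²/(2·1.7²)) = 0.234672·exp(-0.76298) = 0.109422
Unnormalised posteriors:
  π_1·p_1 = 0.34 × 0.293388 = 0.0997518
  π_2·p_2 = 0.66 × 0.109422 = 0.0722186
Marginal: 0.0997518 + 0.0722186 = 0.17197
So the posterior for Population 2 is 0.0722186 / 0.17197 ≈ 0.4199.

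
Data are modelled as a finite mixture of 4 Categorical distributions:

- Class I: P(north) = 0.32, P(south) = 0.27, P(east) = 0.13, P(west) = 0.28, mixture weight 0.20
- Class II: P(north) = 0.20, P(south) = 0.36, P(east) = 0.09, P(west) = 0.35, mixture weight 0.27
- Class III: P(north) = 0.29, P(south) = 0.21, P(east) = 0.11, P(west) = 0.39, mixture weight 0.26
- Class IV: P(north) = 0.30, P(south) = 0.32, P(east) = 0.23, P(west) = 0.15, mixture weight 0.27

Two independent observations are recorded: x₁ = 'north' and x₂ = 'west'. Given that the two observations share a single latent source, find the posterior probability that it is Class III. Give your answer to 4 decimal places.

0.3752

P(component k | x) = w_k·f_k(x) / marginal(x), where marginal(x) = Σ_j w_j·f_j(x).
Since both observations come from the same component, the likelihood for component k is f_k(x₁)·f_k(x₂).
  f_I = [P(north | comp) = 0.32] × [0.28] = 0.0896
  f_II = [P(north | comp) = 0.20] × [0.35] = 0.07
  f_III = [P(north | comp) = 0.29] × [0.39] = 0.1131
  f_IV = [P(north | comp) = 0.30] × [0.15] = 0.045
Unnormalised posteriors:
  w_I·f_I = 0.20 × 0.0896 = 0.01792
  w_II·f_II = 0.27 × 0.07 = 0.0189
  w_III·f_III = 0.26 × 0.1131 = 0.029406
  w_IV·f_IV = 0.27 × 0.045 = 0.01215
Denominator: 0.01792 + 0.0189 + 0.029406 + 0.01215 = 0.078376
P(Class III | x₁,x₂) = 0.029406 / 0.078376 ≈ 0.3752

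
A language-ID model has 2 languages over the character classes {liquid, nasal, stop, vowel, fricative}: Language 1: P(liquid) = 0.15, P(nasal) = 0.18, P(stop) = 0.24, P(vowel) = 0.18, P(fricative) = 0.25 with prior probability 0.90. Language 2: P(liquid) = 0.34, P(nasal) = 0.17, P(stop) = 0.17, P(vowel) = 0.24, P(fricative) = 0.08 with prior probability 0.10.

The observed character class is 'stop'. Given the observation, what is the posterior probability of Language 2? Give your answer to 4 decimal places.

P(component k | x) = π_k·f_k(x) / marginal(x), where marginal(x) = Σ_j π_j·f_j(x).
Categorical probabilities:
  p_1 = 0.24
  p_2 = 0.17
Unnormalised posteriors:
  π_1·p_1 = 0.90 × 0.24 = 0.216
  π_2·p_2 = 0.10 × 0.17 = 0.017
Denominator: 0.216 + 0.017 = 0.233
P(Language 2 | x) = 0.017 / 0.233 ≈ 0.0730

0.0730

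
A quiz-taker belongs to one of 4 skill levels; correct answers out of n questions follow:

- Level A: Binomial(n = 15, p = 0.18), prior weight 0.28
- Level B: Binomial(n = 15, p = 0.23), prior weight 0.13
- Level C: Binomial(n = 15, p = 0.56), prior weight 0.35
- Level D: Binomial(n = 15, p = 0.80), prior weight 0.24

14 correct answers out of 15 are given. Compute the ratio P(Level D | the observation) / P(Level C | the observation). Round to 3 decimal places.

Posterior odds = (P(Z=i) f_i(x)) / (P(Z=j) f_j(x)); the normalising sum cancels.
Binomial probabilities:
  p_A = 4.6102e-10
  p_B = 1.33897e-08
  p_C = 0.00196869
  p_D = 0.131941
Posterior odds = (P(Z=D)·p_D) / (P(Z=C)·p_C) = (0.24·0.131941) / (0.35·0.00196869) = 0.0316659 / 0.00068904 ≈ 45.957

45.957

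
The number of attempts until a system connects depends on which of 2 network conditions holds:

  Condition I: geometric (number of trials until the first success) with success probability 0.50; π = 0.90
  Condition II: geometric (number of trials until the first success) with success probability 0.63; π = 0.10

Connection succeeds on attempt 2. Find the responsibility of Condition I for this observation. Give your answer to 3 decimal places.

0.906

Apply Bayes' rule: the posterior for each component is proportional to its prior times its likelihood at x.
Geometric probabilities:
  L_I = 0.50·(1−0.50)^1 = 0.50·0.5 = 0.25
  L_II = 0.63·(1−0.63)^1 = 0.63·0.37 = 0.2331
Multiply by the mixture weights:
  P(Z=I)·L_I = 0.90 × 0.25 = 0.225
  P(Z=II)·L_II = 0.10 × 0.2331 = 0.02331
Sum: 0.225 + 0.02331 = 0.24831
P(Condition I | data) ≈ 0.906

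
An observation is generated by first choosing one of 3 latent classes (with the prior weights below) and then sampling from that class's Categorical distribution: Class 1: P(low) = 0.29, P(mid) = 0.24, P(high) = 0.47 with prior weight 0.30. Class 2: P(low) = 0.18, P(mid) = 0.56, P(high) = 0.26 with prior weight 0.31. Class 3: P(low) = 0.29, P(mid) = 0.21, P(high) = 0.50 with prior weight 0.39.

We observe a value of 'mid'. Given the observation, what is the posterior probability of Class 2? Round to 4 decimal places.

P(component k | x) = π_k·f_k(x) / marginal(x), where marginal(x) = Σ_j π_j·f_j(x).
Categorical probabilities:
  f_1 = P(mid | comp) = 0.24
  f_2 = P(mid | comp) = 0.56
  f_3 = P(mid | comp) = 0.21
Prior × likelihood for each component:
  π_1·f_1 = 0.30 × 0.24 = 0.072
  π_2·f_2 = 0.31 × 0.56 = 0.1736
  π_3·f_3 = 0.39 × 0.21 = 0.0819
Denominator: 0.072 + 0.1736 + 0.0819 = 0.3275
P(Class 2 | the observation) ≈ 0.5301

0.5301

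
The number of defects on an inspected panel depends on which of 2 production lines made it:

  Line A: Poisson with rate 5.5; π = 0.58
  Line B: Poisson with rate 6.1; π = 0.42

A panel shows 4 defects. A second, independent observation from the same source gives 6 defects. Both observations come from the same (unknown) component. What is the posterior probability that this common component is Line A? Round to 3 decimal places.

P(component k | x) = π_k·f_k(x) / marginal(x), where marginal(x) = Σ_j π_j·f_j(x).
Since both observations come from the same component, the likelihood for component k is f_k(x₁)·f_k(x₂).
  L_A = [0.155819] × [0.157117] = 0.0244818
  L_B = [0.129393] × [0.160491] = 0.0207664
Weight by the priors:
  π_A·L_A = 0.58 × 0.0244818 = 0.0141995
  π_B·L_B = 0.42 × 0.0207664 = 0.0087219
Normaliser: 0.0141995 + 0.0087219 = 0.0229214
P(Line A | x₁, x₂) = 0.0141995 / 0.0229214 ≈ 0.619

0.619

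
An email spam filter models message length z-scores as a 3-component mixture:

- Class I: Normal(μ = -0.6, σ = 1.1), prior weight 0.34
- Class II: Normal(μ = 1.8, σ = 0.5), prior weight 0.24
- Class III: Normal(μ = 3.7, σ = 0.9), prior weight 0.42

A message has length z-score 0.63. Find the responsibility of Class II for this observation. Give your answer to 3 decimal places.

0.157

P(component k | x) = P(Z=k)·f_k(x) / marginal(x), where marginal(x) = Σ_j P(Z=j)·f_j(x).
Evaluate each component's likelihood at the observed value:
  p_I = (1/(1.1·√(2π)))·exp(−(0.63−-0.6)²/(2·1.1²)) = 0.362675·exp(-0.62517) = 0.194094
  p_II = (1/(0.5·√(2π)))·exp(−(0.63−1.8)²/(2·0.5²)) = 0.797885·exp(-2.73780) = 0.0516332
  p_III = (1/(0.9·√(2π)))·exp(−(0.63−3.7)²/(2·0.9²)) = 0.443269·exp(-5.81784) = 0.00131829
Weight by the priors:
  P(Z=I)·p_I = 0.34 × 0.194094 = 0.0659919
  P(Z=II)·p_II = 0.24 × 0.0516332 = 0.012392
  P(Z=III)·p_III = 0.42 × 0.00131829 = 0.000553683
Normaliser: 0.0659919 + 0.012392 + 0.000553683 = 0.0789375
So the posterior for Class II is 0.012392 / 0.0789375 ≈ 0.157.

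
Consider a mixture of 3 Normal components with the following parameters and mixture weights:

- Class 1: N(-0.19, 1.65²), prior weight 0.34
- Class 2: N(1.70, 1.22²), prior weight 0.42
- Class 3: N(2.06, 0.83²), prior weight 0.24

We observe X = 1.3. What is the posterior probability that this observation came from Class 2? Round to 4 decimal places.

0.4993

The responsibility of component k is π_k f_k(x) divided by Σ_j π_j f_j(x).
Normal densities:
  f_1 = 0.160824
  f_2 = 0.30989
  f_3 = 0.316058
Multiply by the mixture weights:
  π_1·f_1 = 0.34 × 0.160824 = 0.0546801
  π_2·f_2 = 0.42 × 0.30989 = 0.130154
  π_3·f_3 = 0.24 × 0.316058 = 0.075854
Evidence: 0.0546801 + 0.130154 + 0.075854 = 0.260688
Responsibility of Class 2: 0.130154 / 0.260688 ≈ 0.4993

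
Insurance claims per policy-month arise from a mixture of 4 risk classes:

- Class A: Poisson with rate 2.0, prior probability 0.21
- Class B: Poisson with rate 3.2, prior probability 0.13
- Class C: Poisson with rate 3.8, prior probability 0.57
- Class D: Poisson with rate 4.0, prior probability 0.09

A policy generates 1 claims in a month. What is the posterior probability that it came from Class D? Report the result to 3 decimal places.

0.051

P(component k | x) = π_k·f_k(x) / marginal(x), where marginal(x) = Σ_j π_j·f_j(x).
Poisson probabilities:
  L_A = 0.270671
  L_B = 0.130439
  L_C = 0.0850089
  L_D = 0.0732626
Multiply by the mixture weights:
  π_A·L_A = 0.21 × 0.270671 = 0.0568408
  π_B·L_B = 0.13 × 0.130439 = 0.0169571
  π_C·L_C = 0.57 × 0.0850089 = 0.0484551
  π_D·L_D = 0.09 × 0.0732626 = 0.00659363
Normaliser: 0.0568408 + 0.0169571 + 0.0484551 + 0.00659363 = 0.128847
P(Class D | 1 claims) ≈ 0.051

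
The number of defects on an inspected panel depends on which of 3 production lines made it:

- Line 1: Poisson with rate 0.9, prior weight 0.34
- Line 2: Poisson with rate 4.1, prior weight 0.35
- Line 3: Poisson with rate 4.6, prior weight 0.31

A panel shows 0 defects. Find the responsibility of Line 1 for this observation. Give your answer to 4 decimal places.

0.9394

The responsibility of component k is w_k f_k(x) divided by Σ_j w_j f_j(x).
Poisson probabilities:
  f_1 = 0.40657
  f_2 = 0.0165727
  f_3 = 0.0100518
Multiply by the mixture weights:
  w_1·f_1 = 0.34 × 0.40657 = 0.138234
  w_2·f_2 = 0.35 × 0.0165727 = 0.00580044
  w_3·f_3 = 0.31 × 0.0100518 = 0.00311607
Evidence: 0.138234 + 0.00580044 + 0.00311607 = 0.14715
P(Line 1 | the observation) ≈ 0.9394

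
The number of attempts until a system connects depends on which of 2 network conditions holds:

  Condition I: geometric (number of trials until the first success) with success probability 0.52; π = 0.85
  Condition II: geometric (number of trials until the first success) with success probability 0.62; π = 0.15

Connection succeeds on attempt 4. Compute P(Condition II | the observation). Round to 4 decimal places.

The responsibility of component k is π_k f_k(x) divided by Σ_j π_j f_j(x).
Component likelihoods at x = 4:
  p_I = 0.52·(1−0.52)^3 = 0.52·0.110592 = 0.0575078
  p_II = 0.62·(1−0.62)^3 = 0.62·0.054872 = 0.0340206
Prior × likelihood for each component:
  π_I·p_I = 0.85 × 0.0575078 = 0.0488817
  π_II·p_II = 0.15 × 0.0340206 = 0.0051031
Denominator: 0.0488817 + 0.0051031 = 0.0539848
Responsibility of Condition II: 0.0051031 / 0.0539848 ≈ 0.0945

0.0945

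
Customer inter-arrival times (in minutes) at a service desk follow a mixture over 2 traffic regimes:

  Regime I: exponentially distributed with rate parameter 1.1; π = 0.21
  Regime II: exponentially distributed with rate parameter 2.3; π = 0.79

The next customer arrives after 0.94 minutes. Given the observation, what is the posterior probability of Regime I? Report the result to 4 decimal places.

P(component k | x) = w_k·f_k(x) / marginal(x), where marginal(x) = Σ_j w_j·f_j(x).
Evaluate each component's likelihood at the observed value:
  p_I = 0.39114
  p_II = 0.264718
Weight by the priors:
  w_I·p_I = 0.21 × 0.39114 = 0.0821394
  w_II·p_II = 0.79 × 0.264718 = 0.209127
Normaliser: 0.0821394 + 0.209127 = 0.291266
P(Regime I | the observation) ≈ 0.2820

0.2820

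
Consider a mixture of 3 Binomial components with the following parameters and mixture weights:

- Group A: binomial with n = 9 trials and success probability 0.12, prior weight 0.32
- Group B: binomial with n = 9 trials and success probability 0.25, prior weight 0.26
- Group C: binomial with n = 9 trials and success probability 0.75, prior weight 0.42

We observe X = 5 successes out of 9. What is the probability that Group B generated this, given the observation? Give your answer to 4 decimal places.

Posterior ∝ prior × likelihood, so P(k | x) ∝ π_k f_k(x); normalise over all components.
Component likelihoods at x = 5 successes out of 9:
  p_A = C(9,5)·0.12^5·0.88^4 = 126·2.48832e-05·0.599695 = 0.00188021
  p_B = C(9,5)·0.25^5·0.75^4 = 126·0.000976562·0.316406 = 0.0389328
  p_C = C(9,5)·0.75^5·0.25^4 = 126·0.237305·0.00390625 = 0.116798
Multiply by the mixture weights:
  π_A·p_A = 0.32 × 0.00188021 = 0.000601669
  π_B·p_B = 0.26 × 0.0389328 = 0.0101225
  π_C·p_C = 0.42 × 0.116798 = 0.0490553
Marginal: 0.000601669 + 0.0101225 + 0.0490553 = 0.0597795
Responsibility of Group B: 0.0101225 / 0.0597795 ≈ 0.1693

0.1693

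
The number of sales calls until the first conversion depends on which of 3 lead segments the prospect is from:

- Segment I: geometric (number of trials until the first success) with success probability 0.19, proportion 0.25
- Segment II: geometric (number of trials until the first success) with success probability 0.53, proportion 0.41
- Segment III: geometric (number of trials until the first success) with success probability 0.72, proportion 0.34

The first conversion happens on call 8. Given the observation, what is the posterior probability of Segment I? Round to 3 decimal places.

0.906

Posterior ∝ prior × likelihood, so P(k | x) ∝ P(Z=k) f_k(x); normalise over all components.
Evaluate each component's likelihood at the observed value:
  L_I = 0.19·(1−0.19)^7 = 0.19·0.228768 = 0.0434659
  L_II = 0.53·(1−0.53)^7 = 0.53·0.00506623 = 0.0026851
  L_III = 0.72·(1−0.72)^7 = 0.72·0.000134929 = 9.71491e-05
Prior × likelihood for each component:
  P(Z=I)·L_I = 0.25 × 0.0434659 = 0.0108665
  P(Z=II)·L_II = 0.41 × 0.0026851 = 0.00110089
  P(Z=III)·L_III = 0.34 × 9.71491e-05 = 3.30307e-05
Normaliser: 0.0108665 + 0.00110089 + 3.30307e-05 = 0.0120004
Responsibility of Segment I: 0.0108665 / 0.0120004 ≈ 0.906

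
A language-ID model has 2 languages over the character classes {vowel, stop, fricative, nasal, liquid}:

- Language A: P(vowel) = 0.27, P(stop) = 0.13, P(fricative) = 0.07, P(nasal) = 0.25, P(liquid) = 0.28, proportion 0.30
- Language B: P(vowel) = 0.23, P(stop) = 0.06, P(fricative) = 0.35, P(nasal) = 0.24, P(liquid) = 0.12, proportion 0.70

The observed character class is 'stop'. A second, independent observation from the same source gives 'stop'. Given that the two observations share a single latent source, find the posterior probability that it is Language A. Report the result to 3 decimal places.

The responsibility of component k is π_k f_k(x) divided by Σ_j π_j f_j(x).
Since both observations come from the same component, the likelihood for component k is f_k(x₁)·f_k(x₂).
  f_A = [P(stop | comp) = 0.13] × [0.13] = 0.0169
  f_B = [P(stop | comp) = 0.06] × [0.06] = 0.0036
Weight by the priors:
  π_A·f_A = 0.30 × 0.0169 = 0.00507
  π_B·f_B = 0.70 × 0.0036 = 0.00252
Denominator: 0.00507 + 0.00252 = 0.00759
So the posterior for Language A is 0.00507 / 0.00759 ≈ 0.668.

0.668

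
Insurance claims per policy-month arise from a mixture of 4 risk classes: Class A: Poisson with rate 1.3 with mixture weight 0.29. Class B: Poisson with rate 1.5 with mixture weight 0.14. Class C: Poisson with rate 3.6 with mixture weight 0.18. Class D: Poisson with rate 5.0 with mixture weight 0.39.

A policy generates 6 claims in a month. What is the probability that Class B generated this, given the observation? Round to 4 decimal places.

0.0068

By Bayes' theorem, P(k | x) = π_k f_k(x) / Σ_j π_j f_j(x).
Poisson probabilities:
  f_A = 0.00182703
  f_B = 0.00352999
  f_C = 0.0826081
  f_D = 0.146223
Unnormalised posteriors:
  π_A·f_A = 0.29 × 0.00182703 = 0.000529838
  π_B·f_B = 0.14 × 0.00352999 = 0.000494198
  π_C·f_C = 0.18 × 0.0826081 = 0.0148694
  π_D·f_D = 0.39 × 0.146223 = 0.0570269
Marginal: 0.000529838 + 0.000494198 + 0.0148694 + 0.0570269 = 0.0729204
P(Class B | 6 claims) ≈ 0.0068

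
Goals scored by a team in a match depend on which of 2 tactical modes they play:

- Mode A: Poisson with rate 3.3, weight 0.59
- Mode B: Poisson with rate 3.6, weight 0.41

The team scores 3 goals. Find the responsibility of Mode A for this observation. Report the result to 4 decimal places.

0.5994

Posterior ∝ prior × likelihood, so P(k | x) ∝ π_k f_k(x); normalise over all components.
Component likelihoods at x = 3 goals:
  p_A = 0.220912
  p_B = 0.212469
Weight by the priors:
  π_A·p_A = 0.59 × 0.220912 = 0.130338
  π_B·p_B = 0.41 × 0.212469 = 0.0871124
Marginal: 0.130338 + 0.0871124 = 0.21745
P(Mode A | 3 goals) ≈ 0.5994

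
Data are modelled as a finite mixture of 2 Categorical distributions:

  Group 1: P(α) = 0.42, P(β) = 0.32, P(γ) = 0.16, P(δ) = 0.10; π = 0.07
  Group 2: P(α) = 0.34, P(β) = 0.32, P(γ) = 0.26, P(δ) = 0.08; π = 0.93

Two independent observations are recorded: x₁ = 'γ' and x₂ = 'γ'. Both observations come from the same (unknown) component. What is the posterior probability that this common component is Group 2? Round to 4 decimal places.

The responsibility of component k is P(Z=k) f_k(x) divided by Σ_j P(Z=j) f_j(x).
Since both observations come from the same component, the likelihood for component k is f_k(x₁)·f_k(x₂).
  L_1 = [0.16] × [0.16] = 0.0256
  L_2 = [0.26] × [0.26] = 0.0676
Weight by the priors:
  P(Z=1)·L_1 = 0.07 × 0.0256 = 0.001792
  P(Z=2)·L_2 = 0.93 × 0.0676 = 0.062868
Denominator: 0.001792 + 0.062868 = 0.06466
P(Group 2 | data) = 0.062868 / 0.06466 ≈ 0.9723

0.9723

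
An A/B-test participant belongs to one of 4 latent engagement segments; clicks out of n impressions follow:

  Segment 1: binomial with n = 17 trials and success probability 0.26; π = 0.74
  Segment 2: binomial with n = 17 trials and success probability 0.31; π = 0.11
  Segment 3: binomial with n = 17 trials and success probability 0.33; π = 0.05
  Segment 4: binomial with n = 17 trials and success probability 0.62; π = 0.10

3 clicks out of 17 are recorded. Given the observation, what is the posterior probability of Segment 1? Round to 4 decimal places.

0.8856

The responsibility of component k is w_k f_k(x) divided by Σ_j w_j f_j(x).
Evaluate each component's likelihood at the observed value:
  p_1 = 0.176471
  p_2 = 0.112326
  p_3 = 0.0897631
  p_4 = 0.000212156
Prior × likelihood for each component:
  w_1·p_1 = 0.74 × 0.176471 = 0.130588
  w_2·p_2 = 0.11 × 0.112326 = 0.0123559
  w_3·p_3 = 0.05 × 0.0897631 = 0.00448816
  w_4·p_4 = 0.10 × 0.000212156 = 2.12156e-05
Denominator: 0.130588 + 0.0123559 + 0.00448816 + 2.12156e-05 = 0.147454
P(Segment 1 | the observation) = 0.130588 / 0.147454 ≈ 0.8856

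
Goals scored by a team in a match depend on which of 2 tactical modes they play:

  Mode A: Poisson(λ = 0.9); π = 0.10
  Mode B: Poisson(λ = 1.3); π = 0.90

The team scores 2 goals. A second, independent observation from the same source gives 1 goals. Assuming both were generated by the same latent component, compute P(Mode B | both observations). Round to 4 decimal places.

0.9242

Apply Bayes' rule: the posterior for each component is proportional to its prior times its likelihood at x.
Since both observations come from the same component, the likelihood for component k is f_k(x₁)·f_k(x₂).
  L_A = [e^(−0.9)·0.9^2/2! = 0.164661] × [0.365913] = 0.0602514
  L_B = [e^(−1.3)·1.3^2/2! = 0.230289] × [0.354291] = 0.0815895
Weight by the priors:
  π_A·L_A = 0.10 × 0.0602514 = 0.00602514
  π_B·L_B = 0.90 × 0.0815895 = 0.0734306
Sum: 0.00602514 + 0.0734306 = 0.0794557
Responsibility of Mode B: 0.0734306 / 0.0794557 ≈ 0.9242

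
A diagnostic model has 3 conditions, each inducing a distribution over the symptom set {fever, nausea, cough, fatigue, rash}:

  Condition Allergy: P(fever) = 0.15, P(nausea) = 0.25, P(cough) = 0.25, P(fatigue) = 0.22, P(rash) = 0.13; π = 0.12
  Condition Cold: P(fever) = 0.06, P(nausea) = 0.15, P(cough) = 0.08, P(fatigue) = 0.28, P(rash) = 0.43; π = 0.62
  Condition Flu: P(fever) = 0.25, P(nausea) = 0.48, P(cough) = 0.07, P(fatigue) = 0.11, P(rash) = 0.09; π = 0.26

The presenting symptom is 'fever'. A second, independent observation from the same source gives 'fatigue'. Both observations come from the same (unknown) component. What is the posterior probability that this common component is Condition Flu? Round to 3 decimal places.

Posterior ∝ prior × likelihood, so P(k | x) ∝ π_k f_k(x); normalise over all components.
Since both observations come from the same component, the likelihood for component k is f_k(x₁)·f_k(x₂).
  f_Allergy = [0.15] × [0.22] = 0.033
  f_Cold = [0.06] × [0.28] = 0.0168
  f_Flu = [0.25] × [0.11] = 0.0275
Multiply by the mixture weights:
  π_Allergy·f_Allergy = 0.12 × 0.033 = 0.00396
  π_Cold·f_Cold = 0.62 × 0.0168 = 0.010416
  π_Flu·f_Flu = 0.26 × 0.0275 = 0.00715
Evidence: 0.00396 + 0.010416 + 0.00715 = 0.021526
So the posterior for Condition Flu is 0.00715 / 0.021526 ≈ 0.332.

0.332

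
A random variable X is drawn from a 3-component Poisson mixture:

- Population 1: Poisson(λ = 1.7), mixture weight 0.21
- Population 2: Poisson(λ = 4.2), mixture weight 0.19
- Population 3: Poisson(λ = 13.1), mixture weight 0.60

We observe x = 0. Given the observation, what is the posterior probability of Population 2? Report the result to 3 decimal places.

0.069

Posterior ∝ prior × likelihood, so P(k | x) ∝ w_k f_k(x); normalise over all components.
Component likelihoods at x = 0:
  L_1 = e^(−1.7)·1.7^0/0! = 0.182684
  L_2 = e^(−4.2)·4.2^0/0! = 0.0149956
  L_3 = e^(−13.1)·13.1^0/0! = 2.04523e-06
Weight by the priors:
  w_1·L_1 = 0.21 × 0.182684 = 0.0383635
  w_2·L_2 = 0.19 × 0.0149956 = 0.00284916
  w_3·L_3 = 0.60 × 2.04523e-06 = 1.22714e-06
Normaliser: 0.0383635 + 0.00284916 + 1.22714e-06 = 0.0412139
P(Population 2 | x) ≈ 0.069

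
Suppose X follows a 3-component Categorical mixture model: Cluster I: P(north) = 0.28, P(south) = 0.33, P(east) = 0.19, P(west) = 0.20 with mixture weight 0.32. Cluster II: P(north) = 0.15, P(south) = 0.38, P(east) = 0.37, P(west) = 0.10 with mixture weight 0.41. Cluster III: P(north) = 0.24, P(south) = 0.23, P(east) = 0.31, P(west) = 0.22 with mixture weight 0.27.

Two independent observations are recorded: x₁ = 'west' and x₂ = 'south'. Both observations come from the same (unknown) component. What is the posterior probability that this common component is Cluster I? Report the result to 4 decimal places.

0.4194

Apply Bayes' rule: the posterior for each component is proportional to its prior times its likelihood at x.
Since both observations come from the same component, the likelihood for component k is f_k(x₁)·f_k(x₂).
  p_I = [0.2] × [0.33] = 0.066
  p_II = [0.1] × [0.38] = 0.038
  p_III = [0.22] × [0.23] = 0.0506
Unnormalised posteriors:
  w_I·p_I = 0.32 × 0.066 = 0.02112
  w_II·p_II = 0.41 × 0.038 = 0.01558
  w_III·p_III = 0.27 × 0.0506 = 0.013662
Sum: 0.02112 + 0.01558 + 0.013662 = 0.050362
So the posterior for Cluster I is 0.02112 / 0.050362 ≈ 0.4194.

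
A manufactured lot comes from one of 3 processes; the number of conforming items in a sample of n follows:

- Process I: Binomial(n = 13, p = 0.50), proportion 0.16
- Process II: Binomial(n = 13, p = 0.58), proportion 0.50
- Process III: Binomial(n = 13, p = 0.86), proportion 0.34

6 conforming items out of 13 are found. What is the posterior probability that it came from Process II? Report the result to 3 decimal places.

Apply Bayes' rule: the posterior for each component is proportional to its prior times its likelihood at x.
Evaluate each component's likelihood at the observed value:
  f_I = 0.209473
  f_II = 0.150602
  f_III = 0.00073182
Prior × likelihood for each component:
  π_I·f_I = 0.16 × 0.209473 = 0.0335156
  π_II·f_II = 0.50 × 0.150602 = 0.0753009
  π_III·f_III = 0.34 × 0.00073182 = 0.000248819
Normaliser: 0.0335156 + 0.0753009 + 0.000248819 = 0.109065
Responsibility of Process II: 0.0753009 / 0.109065 ≈ 0.690

0.690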